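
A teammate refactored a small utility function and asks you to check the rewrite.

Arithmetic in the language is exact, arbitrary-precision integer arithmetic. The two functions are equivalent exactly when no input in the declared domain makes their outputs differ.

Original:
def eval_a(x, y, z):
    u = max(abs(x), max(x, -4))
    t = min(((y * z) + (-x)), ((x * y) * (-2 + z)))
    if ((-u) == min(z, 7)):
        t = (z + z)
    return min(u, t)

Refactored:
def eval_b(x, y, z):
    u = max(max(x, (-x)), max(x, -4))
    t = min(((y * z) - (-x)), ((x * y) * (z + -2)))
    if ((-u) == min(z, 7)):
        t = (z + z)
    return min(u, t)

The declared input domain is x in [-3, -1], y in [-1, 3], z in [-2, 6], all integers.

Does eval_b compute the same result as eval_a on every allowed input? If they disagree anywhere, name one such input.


The rewrite breaks on x=-3, y=-1, z=1, where the results are -3 and -4.
eval_a: u = 3; t = -3; ((-u) == min(z, 7)) -> false; return -3
eval_b: u = 3; t = -4; ((-u) == min(z, 7)) -> false; return -4
verdict: not equivalent; witness: x=-3, y=-1, z=1


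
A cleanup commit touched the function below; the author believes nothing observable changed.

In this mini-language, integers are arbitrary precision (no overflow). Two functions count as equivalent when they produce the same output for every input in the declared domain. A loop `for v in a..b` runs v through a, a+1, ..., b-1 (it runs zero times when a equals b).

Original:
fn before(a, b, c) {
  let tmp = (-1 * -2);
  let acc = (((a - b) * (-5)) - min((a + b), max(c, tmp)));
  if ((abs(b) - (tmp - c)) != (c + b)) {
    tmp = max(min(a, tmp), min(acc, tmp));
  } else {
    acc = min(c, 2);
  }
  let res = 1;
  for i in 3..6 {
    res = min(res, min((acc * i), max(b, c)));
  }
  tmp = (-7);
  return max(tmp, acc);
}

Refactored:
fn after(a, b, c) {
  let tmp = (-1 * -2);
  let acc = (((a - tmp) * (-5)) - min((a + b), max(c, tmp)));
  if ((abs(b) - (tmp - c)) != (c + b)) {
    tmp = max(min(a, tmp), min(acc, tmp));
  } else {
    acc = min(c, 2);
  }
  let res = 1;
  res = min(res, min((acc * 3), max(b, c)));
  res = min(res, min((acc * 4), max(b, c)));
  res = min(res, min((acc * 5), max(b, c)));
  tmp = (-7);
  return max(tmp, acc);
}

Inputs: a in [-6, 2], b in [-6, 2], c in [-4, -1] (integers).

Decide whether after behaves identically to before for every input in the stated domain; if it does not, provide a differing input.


There is a counterexample at a=-6, b=-6, c=-4: 12 on one side, 52 on the other.
before: tmp := 2 | acc := 12 | ((abs(b) - (tmp - c)) != (c + b)): true | tmp := 2 | res := 1 | iter i=3: | res := -4 | iter i=4: | res := -4 | iter i=5: | res := -4 | tmp := -7 | result 12
after: tmp := 2 | acc := 52 | ((abs(b) - (tmp - c)) != (c + b)): true | tmp := 2 | res := 1 | res := -4 | res := -4 | res := -4 | tmp := -7 | result 52
verdict: not equivalent; witness: a=-6, b=-6, c=-4


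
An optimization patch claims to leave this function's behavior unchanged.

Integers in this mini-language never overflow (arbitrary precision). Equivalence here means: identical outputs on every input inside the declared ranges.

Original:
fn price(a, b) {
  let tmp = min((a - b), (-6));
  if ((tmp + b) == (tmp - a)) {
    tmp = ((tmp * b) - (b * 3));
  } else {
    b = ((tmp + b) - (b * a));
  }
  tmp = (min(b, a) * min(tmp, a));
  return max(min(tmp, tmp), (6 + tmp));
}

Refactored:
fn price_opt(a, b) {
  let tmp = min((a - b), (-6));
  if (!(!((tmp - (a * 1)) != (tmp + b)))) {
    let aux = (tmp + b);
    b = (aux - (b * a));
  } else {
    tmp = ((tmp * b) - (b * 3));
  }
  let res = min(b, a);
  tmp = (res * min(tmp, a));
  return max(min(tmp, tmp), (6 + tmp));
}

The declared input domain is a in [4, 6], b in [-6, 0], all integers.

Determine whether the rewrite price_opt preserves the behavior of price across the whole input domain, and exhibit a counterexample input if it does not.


Behavior is preserved: although local variable names differ; comparison usage differs; boolean connective usage differs; constant usage differs; arithmetic usage differs; statement counts differ, the outputs never diverge.
Tracing a=4, b=0: price: tmp = -6; ((tmp + b) == (tmp - a)) -> false; b = -6; tmp = 36; return 42 | price_opt: tmp = -6; (!(!((tmp - (a * 1)) != (tmp + b)))) -> true; aux = -6; b = -6; res = -6; tmp = 36; return 42 — matching result 42.
An exhaustive pass over the 21 declared inputs shows identical outputs.
verdict: equivalent


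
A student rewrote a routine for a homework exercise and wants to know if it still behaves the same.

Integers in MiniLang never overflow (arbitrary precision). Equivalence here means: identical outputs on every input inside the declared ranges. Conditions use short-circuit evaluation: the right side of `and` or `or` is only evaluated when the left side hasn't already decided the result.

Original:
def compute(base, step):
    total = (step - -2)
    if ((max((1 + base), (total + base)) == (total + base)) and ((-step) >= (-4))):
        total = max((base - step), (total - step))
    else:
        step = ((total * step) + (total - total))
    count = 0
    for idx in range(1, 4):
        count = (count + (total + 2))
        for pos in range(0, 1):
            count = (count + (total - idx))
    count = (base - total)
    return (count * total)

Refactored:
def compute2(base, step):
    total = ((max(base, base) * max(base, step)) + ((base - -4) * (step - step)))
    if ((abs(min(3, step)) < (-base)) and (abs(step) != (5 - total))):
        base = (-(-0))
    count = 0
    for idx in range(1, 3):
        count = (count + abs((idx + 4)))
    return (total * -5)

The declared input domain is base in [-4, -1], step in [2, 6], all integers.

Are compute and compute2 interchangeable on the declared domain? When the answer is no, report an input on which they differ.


base=-4, step=2 yields -12 from compute but 40 from compute2.
verdict: not equivalent; witness: base=-4, step=2


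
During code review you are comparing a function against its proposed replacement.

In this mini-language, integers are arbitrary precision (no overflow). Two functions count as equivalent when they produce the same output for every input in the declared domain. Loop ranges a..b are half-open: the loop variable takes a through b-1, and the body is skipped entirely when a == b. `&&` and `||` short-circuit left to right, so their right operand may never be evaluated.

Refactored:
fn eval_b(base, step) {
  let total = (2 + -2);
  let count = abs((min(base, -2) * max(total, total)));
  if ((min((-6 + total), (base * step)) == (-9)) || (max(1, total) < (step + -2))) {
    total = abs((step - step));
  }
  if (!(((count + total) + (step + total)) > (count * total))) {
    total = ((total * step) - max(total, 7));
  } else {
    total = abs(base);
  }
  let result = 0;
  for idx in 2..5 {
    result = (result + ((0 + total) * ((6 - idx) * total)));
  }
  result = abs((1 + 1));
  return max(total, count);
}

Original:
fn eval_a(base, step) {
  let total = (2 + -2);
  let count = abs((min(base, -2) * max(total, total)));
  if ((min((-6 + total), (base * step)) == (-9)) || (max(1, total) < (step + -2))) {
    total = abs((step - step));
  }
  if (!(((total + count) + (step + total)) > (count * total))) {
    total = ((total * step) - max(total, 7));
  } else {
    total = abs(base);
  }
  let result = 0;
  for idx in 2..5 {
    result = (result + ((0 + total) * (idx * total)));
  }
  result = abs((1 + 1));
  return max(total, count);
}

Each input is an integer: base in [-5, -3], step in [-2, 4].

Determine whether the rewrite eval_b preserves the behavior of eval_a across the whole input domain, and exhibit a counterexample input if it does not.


This is a faithful refactor — constant usage differs, arithmetic usage differs, but the computed results match everywhere.
Spot check at base=-5, step=-1 — eval_a: total := 0 | count := 0 | ((min((-6 + total), (base * step)) == (-9)) || (max(1, total) < (step + -2))): false | (!(((total + count) + (step + total)) > (count * total))): true | total := -7 | result := 0 | iter idx=2: | result := 98 | iter idx=3: | result := 245 | iter idx=4: | result := 441 | result := 2 | result 0. eval_b: total := 0 | count := 0 | ((min((-6 + total), (base * step)) == (-9)) || (max(1, total) < (step + -2))): false | (!(((count + total) + (step + total)) > (count * total))): true | total := -7 | result := 0 | iter idx=2: | result := 196 | iter idx=3: | result := 343 | iter idx=4: | result := 441 | result := 2 | result 0. Both give 0.
Sweeping the whole domain (21 inputs) finds no disagreement.
verdict: equivalent


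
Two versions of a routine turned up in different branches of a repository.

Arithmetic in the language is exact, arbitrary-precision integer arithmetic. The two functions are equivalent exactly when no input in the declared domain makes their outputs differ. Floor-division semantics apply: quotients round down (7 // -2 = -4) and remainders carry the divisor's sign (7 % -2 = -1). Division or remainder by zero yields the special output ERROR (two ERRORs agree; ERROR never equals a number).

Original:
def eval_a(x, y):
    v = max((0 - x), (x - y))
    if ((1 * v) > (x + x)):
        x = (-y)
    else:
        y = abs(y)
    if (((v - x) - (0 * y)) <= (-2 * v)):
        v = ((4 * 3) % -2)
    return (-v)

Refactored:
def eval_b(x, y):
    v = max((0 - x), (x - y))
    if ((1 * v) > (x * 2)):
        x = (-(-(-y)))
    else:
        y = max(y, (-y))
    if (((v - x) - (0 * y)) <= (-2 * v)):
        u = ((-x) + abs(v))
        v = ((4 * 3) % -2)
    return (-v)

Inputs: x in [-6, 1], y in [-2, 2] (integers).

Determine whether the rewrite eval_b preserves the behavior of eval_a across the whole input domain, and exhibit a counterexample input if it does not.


The two are interchangeable: constant usage differs, and min/max/abs usage differs, and local variable names differ, and arithmetic usage differs, and statement counts differ, and every declared input agrees.
One worked example (x=-3, y=0) — eval_a: v=3, then ((1 * v) > (x + x)) is true, then x=0, then (((v - x) - (0 * y)) <= (-2 * v)) is false, then returns -3; eval_b: v=3, then ((1 * v) > (x * 2)) is true, then x=0, then (((v - x) - (0 * y)) <= (-2 * v)) is false, then returns -3; agreement on -3.
Checked all 40 inputs in the declared domain: the outputs agree on every one.
verdict: equivalent


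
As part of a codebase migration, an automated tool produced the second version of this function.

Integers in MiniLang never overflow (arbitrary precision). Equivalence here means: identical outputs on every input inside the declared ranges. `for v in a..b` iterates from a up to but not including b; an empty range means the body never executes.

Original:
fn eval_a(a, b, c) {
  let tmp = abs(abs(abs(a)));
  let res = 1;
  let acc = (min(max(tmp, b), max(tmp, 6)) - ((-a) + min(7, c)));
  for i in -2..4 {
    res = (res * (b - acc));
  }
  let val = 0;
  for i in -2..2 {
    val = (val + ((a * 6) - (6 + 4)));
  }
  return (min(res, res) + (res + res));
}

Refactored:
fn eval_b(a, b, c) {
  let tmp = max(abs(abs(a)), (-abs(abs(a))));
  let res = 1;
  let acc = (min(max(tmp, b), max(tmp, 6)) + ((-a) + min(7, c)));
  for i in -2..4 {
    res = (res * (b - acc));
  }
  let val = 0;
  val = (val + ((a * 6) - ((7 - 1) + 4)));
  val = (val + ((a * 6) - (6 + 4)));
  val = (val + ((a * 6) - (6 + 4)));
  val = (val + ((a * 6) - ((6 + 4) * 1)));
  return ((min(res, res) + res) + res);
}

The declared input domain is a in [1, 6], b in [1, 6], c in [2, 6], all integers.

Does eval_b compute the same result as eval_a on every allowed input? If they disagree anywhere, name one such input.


Not equivalent: a=2, b=1, c=3 separates them (0 vs 192).
eval_a: tmp becomes 2; next res becomes 1; next acc becomes 1; next at i=-2:; next res becomes 0; next at i=-1:; next res becomes 0; next at i=0:; next res becomes 0; next at i=1:; next res becomes 0; next at i=2:; next res becomes 0; next at i=3:; next res becomes 0; next val becomes 0; next at i=-2:; next val becomes 2; next at i=-1:; next val becomes 4; next at i=0:; next val becomes 6; next at i=1:; next val becomes 8; next final value 0
eval_b: tmp becomes 2; next res becomes 1; next acc becomes 3; next at i=-2:; next res becomes -2; next at i=-1:; next res becomes 4; next at i=0:; next res becomes -8; next at i=1:; next res becomes 16; next at i=2:; next res becomes -32; next at i=3:; next res becomes 64; next val becomes 0; next val becomes 2; next val becomes 4; next val becomes 6; next val becomes 8; next final value 192
verdict: not equivalent; witness: a=2, b=1, c=3


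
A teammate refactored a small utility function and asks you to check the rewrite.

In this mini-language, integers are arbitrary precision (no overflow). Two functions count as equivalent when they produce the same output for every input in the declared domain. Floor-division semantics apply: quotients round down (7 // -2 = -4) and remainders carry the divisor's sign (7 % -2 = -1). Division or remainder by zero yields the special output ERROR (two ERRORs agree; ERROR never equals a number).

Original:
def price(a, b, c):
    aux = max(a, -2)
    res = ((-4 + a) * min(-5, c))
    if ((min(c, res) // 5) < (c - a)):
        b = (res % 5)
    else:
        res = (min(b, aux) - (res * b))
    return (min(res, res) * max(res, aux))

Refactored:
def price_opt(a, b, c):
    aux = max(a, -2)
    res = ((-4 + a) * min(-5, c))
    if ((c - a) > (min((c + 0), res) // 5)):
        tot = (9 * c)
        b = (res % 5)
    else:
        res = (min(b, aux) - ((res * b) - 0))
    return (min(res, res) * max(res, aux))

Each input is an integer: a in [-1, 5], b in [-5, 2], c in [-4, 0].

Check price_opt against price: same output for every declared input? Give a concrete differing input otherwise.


The two are interchangeable: statement counts differ, comparison usage differs, arithmetic usage differs, local variable names differ, constant usage differs, and every declared input agrees.
As a probe, take a=0, b=-5, c=-1: price runs aux becomes 0; next res becomes 20; next ((min(c, res) // 5) < (c - a)) evaluates to false; next res becomes 95; next final value 9025; price_opt runs aux becomes 0; next res becomes 20; next ((c - a) > (min((c + 0), res) // 5)) evaluates to false; next res becomes 95; next final value 9025; both end at 9025.
Every one of the 280 inputs gives matching results.
verdict: equivalent


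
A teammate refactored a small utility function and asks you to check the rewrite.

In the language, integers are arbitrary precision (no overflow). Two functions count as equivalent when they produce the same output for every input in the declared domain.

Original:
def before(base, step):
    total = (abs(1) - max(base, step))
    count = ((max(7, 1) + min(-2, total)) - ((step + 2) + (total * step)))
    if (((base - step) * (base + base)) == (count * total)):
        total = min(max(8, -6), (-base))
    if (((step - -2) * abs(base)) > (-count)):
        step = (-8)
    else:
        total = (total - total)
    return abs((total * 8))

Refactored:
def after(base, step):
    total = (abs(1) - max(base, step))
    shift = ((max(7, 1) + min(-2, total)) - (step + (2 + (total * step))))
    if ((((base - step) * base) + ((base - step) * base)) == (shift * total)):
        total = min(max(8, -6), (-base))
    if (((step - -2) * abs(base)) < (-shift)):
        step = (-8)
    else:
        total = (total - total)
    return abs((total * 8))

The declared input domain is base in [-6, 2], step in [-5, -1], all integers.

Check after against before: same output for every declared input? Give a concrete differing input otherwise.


Try base=-6, step=-5.
before: total = 6; count = 38; (((base - step) * (base + base)) == (count * total)) -> false; (((step - -2) * abs(base)) > (-count)) -> true; step = -8; return 48
after: total = 6; shift = 38; ((((base - step) * base) + ((base - step) * base)) == (shift * total)) -> false; (((step - -2) * abs(base)) < (-shift)) -> false; total = 0; return 0
48 vs 0 — the two versions disagree here.
verdict: not equivalent; witness: base=-6, step=-5


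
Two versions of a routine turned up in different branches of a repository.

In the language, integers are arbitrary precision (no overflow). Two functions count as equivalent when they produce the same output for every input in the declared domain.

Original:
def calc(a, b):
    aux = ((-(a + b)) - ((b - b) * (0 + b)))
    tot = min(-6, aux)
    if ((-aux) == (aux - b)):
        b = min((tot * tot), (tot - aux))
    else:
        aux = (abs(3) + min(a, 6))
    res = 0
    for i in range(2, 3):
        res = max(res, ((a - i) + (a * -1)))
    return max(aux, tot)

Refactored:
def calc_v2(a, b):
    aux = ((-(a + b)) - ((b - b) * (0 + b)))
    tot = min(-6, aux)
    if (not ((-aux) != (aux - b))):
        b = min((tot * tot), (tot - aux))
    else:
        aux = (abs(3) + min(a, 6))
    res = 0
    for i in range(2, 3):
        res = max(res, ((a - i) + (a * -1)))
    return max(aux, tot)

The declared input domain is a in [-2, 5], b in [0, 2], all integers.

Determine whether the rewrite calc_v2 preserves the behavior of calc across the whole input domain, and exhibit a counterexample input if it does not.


Differences: boolean connective usage differs, plus comparison usage differs — yet all 24 inputs agree.
verdict: equivalent


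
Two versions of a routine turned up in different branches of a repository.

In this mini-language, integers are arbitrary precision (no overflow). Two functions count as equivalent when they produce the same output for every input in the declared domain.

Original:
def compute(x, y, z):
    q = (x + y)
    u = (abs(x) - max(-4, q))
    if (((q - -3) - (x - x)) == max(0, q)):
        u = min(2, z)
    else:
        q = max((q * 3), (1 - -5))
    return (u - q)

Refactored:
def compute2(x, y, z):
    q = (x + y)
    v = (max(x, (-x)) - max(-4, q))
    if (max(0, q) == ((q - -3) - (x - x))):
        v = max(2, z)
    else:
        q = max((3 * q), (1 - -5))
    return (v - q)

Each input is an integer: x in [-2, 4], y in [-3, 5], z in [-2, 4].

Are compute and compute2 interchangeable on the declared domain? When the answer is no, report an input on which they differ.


Evaluate both at x=-2, y=-1, z=-2.
compute: q=-3, then u=5, then (((q - -3) - (x - x)) == max(0, q)) is true, then u=-2, then returns 1
compute2: q=-3, then v=5, then (max(0, q) == ((q - -3) - (x - x))) is true, then v=2, then returns 5
1 and 5 differ, so these are not the same function on this domain.
verdict: not equivalent; witness: x=-2, y=-1, z=-2


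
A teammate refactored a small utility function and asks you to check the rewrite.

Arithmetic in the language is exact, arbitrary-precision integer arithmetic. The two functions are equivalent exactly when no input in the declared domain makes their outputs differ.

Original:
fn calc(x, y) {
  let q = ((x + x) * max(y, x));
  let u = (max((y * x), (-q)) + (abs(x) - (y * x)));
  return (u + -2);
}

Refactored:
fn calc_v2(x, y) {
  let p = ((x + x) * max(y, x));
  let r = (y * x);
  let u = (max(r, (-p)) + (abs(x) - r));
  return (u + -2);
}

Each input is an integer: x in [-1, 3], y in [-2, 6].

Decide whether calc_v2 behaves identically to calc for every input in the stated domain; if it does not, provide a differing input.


Reading the diff, among the changes: statement counts differ, plus local variable names differ, plus arithmetic usage differs.
Tracing x=-1, y=-2: calc: q becomes 2; next u becomes 1; next final value -1 | calc_v2: p becomes 2; next r becomes 2; next u becomes 1; next final value -1 — matching result -1.
Sweeping the whole domain (45 inputs) finds no disagreement.
verdict: equivalent


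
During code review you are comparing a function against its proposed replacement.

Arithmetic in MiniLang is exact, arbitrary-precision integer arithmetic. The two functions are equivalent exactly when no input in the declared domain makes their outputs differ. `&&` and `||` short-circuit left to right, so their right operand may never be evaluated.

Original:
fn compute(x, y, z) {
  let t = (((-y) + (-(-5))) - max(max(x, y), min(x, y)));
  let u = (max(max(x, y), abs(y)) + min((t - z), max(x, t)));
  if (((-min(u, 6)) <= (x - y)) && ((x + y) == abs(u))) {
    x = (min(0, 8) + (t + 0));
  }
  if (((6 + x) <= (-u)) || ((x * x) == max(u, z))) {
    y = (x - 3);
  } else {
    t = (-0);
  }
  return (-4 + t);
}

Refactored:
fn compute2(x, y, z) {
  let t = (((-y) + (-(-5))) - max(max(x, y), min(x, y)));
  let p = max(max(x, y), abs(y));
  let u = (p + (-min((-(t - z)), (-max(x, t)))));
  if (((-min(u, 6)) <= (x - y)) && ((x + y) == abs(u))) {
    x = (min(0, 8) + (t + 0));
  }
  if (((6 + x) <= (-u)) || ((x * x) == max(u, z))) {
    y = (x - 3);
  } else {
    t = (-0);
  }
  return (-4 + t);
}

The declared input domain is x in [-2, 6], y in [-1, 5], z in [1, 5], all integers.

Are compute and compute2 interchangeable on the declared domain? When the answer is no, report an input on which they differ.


Consider the input x=-2, y=-1, z=4.
compute: t = 7; u = 4; (((-min(u, 6)) <= (x - y)) && ((x + y) == abs(u))) -> false; (((6 + x) <= (-u)) || ((x * x) == max(u, z))) -> true; y = -5; return 3
compute2: t = 7; p = 1; u = 8; (((-min(u, 6)) <= (x - y)) && ((x + y) == abs(u))) -> false; (((6 + x) <= (-u)) || ((x * x) == max(u, z))) -> false; t = 0; return -4
3 and -4 differ, so these are not the same function on this domain.
verdict: not equivalent; witness: x=-2, y=-1, z=4


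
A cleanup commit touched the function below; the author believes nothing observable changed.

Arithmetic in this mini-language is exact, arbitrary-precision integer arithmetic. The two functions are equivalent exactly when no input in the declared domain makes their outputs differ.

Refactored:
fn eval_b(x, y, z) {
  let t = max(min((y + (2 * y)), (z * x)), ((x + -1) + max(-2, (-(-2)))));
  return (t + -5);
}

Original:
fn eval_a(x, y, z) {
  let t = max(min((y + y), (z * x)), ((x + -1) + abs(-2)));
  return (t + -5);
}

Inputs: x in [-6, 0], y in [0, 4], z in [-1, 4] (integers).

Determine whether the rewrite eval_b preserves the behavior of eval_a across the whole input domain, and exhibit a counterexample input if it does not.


Not equivalent: x=-6, y=1, z=-1 separates them (-3 vs -2).
eval_a: t=2, then returns -3
eval_b: t=3, then returns -2
verdict: not equivalent; witness: x=-6, y=1, z=-1


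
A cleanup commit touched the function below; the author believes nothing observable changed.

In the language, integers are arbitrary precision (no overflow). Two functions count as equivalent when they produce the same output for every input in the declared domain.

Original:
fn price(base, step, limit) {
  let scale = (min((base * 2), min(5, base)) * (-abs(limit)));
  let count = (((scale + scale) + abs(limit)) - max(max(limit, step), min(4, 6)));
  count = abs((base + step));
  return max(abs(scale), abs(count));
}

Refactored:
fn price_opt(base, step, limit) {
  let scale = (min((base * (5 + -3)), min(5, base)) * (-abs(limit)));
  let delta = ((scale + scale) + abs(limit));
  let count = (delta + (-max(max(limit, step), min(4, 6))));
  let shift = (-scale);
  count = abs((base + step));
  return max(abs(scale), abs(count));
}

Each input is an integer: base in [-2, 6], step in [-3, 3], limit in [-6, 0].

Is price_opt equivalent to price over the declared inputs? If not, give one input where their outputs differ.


Changes here: arithmetic usage differs, plus local variable names differ, plus constant usage differs, plus statement counts differ; the full 441-point sweep finds no disagreement.
verdict: equivalent


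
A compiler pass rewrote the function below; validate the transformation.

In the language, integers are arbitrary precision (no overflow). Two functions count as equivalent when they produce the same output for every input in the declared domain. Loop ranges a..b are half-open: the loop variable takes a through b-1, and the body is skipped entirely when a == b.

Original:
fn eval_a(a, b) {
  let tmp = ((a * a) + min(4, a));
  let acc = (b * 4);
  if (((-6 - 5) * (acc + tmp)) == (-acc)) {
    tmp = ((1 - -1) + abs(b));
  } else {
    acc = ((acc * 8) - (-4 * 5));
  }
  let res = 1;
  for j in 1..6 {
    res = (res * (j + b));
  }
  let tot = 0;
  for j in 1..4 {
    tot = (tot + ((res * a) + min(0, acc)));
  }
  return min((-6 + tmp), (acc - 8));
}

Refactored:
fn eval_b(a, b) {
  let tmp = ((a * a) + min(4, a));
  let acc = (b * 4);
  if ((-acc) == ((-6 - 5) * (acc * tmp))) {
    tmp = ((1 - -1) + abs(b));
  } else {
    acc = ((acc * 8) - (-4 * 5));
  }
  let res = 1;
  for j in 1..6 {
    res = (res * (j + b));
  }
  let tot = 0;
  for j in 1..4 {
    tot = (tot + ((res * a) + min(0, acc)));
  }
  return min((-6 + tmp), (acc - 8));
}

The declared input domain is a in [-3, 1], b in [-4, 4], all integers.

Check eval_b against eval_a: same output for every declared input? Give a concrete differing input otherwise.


Input a=-3, b=0: 0 from eval_a versus -8 from eval_b.
verdict: not equivalent; witness: a=-3, b=0


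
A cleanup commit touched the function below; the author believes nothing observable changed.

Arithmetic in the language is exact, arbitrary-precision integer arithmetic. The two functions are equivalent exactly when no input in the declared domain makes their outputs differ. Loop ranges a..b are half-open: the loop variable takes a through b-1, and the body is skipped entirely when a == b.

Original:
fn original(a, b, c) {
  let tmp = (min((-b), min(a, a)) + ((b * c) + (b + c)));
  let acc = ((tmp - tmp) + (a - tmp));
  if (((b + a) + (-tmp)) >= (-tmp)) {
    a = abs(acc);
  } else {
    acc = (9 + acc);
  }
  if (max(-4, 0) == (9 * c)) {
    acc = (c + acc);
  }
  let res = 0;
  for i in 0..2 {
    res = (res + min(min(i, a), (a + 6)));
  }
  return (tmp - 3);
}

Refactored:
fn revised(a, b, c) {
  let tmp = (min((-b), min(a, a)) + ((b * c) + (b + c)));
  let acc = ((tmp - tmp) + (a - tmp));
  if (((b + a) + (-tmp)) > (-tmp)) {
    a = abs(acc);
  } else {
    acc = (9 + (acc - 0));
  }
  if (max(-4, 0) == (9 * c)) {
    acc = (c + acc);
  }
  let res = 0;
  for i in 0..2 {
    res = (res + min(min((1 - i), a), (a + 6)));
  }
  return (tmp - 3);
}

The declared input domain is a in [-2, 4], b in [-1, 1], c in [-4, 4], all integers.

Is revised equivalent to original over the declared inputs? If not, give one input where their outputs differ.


The edit looks behavioral (`(((b + a) + (-tmp)) >= (-tmp))` became `(((b + a) + (-tmp)) > (-tmp))`), but over these ranges it never changes the outcome.
Tracing a=4, b=0, c=1: original: tmp := 1 | acc := 3 | (((b + a) + (-tmp)) >= (-tmp)): true | a := 3 | (max(-4, 0) == (9 * c)): false | res := 0 | iter i=0: | res := 0 | iter i=1: | res := 1 | result -2 | revised: tmp := 1 | acc := 3 | (((b + a) + (-tmp)) > (-tmp)): true | a := 3 | (max(-4, 0) == (9 * c)): false | res := 0 | iter i=0: | res := 1 | iter i=1: | res := 1 | result -2 — matching result -2.
Checked all 189 inputs in the declared domain: the outputs agree on every one.
verdict: equivalent


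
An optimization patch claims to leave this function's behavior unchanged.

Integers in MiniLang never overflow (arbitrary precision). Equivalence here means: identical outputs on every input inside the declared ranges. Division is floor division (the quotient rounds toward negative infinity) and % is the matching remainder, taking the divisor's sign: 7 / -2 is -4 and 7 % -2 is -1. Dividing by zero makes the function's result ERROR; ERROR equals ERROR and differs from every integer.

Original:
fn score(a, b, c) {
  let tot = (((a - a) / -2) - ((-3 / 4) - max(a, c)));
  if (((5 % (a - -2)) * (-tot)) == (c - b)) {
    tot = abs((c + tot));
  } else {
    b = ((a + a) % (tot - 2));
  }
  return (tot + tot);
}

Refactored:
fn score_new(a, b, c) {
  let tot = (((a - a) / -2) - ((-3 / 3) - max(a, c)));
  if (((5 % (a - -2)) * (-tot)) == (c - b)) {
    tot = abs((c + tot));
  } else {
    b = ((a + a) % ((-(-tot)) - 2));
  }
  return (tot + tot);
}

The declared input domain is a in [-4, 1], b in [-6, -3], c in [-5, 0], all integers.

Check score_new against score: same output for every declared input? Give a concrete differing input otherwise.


Although `4` became `3`, no input in the stated domain can expose it.
Tracing a=-4, b=-6, c=-3: score: tot := -2 | (((5 % (a - -2)) * (-tot)) == (c - b)): false | b := 0 | result -4 | score_new: tot := -2 | (((5 % (a - -2)) * (-tot)) == (c - b)): false | b := 0 | result -4 — matching result -4.
Sweeping the whole domain (144 inputs) finds no disagreement.
verdict: equivalent


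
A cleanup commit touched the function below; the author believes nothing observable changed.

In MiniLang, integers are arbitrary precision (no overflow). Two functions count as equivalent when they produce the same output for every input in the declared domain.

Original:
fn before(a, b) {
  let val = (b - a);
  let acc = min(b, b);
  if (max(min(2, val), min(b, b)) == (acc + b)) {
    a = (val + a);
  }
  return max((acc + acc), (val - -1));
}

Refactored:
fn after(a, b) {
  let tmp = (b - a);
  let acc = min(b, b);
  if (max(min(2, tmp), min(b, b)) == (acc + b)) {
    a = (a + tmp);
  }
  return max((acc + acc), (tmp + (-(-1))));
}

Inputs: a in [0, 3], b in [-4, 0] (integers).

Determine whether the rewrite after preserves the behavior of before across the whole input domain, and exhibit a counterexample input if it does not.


Equivalent — the differences include local variable names differ, arithmetic usage differs, yet no declared input distinguishes the two.
Tracing a=3, b=-3: before: val := -6 | acc := -3 | (max(min(2, val), min(b, b)) == (acc + b)): false | result -5 | after: tmp := -6 | acc := -3 | (max(min(2, tmp), min(b, b)) == (acc + b)): false | result -5 — matching result -5.
Sweeping the whole domain (20 inputs) finds no disagreement.
verdict: equivalent


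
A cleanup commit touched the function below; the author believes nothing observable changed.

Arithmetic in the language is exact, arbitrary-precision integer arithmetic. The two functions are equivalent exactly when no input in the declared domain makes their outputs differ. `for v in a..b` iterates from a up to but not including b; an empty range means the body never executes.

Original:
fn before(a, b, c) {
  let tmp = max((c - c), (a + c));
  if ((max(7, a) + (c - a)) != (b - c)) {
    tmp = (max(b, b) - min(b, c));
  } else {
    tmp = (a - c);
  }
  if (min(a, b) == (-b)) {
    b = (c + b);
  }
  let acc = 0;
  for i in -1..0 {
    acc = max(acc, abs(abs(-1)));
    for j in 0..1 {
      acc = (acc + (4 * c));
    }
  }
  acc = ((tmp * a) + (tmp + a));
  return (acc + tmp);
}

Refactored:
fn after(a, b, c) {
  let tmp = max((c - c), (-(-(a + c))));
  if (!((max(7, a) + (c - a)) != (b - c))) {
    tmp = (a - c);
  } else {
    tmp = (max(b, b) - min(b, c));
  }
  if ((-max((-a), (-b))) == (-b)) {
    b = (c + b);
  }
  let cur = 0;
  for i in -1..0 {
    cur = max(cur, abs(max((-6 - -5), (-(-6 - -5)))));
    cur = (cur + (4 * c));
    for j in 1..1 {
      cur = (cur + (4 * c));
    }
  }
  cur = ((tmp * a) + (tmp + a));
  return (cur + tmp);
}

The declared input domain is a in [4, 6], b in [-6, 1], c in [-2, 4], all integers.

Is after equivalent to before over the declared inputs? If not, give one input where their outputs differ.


Behavior is preserved: although arithmetic usage differs; and statement counts differ; and min/max/abs usage differs; and loop structure differs; and constant usage differs; and local variable names differ; and boolean connective usage differs, the outputs never diverge.
Spot check at a=6, b=-4, c=0 — before: tmp = 6; ((max(7, a) + (c - a)) != (b - c)) -> true; tmp = 0; (min(a, b) == (-b)) -> false; acc = 0; [i=-1]; acc = 1; [j=0]; acc = 1; acc = 6; return 6. after: tmp = 6; (!((max(7, a) + (c - a)) != (b - c))) -> false; tmp = 0; ((-max((-a), (-b))) == (-b)) -> false; cur = 0; [i=-1]; cur = 1; cur = 1; the j loop: no iterations; cur = 6; return 6. Both give 6.
Every one of the 168 inputs gives matching results.
verdict: equivalent


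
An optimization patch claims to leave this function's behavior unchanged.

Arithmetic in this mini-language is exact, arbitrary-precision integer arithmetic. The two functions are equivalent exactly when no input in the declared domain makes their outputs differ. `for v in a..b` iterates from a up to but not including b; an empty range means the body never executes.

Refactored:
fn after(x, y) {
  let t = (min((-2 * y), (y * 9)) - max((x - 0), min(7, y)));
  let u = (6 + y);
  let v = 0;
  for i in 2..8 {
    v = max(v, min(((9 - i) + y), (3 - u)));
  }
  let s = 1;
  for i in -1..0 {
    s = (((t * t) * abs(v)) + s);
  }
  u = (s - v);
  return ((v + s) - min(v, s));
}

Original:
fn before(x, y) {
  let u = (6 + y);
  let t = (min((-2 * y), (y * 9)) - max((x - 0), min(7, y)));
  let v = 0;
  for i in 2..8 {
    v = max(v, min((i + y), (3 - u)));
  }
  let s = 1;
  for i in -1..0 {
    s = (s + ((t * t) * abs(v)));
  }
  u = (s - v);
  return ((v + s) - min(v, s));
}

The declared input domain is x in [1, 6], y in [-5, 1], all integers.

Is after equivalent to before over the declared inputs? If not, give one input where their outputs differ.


Reading the diff, among the changes: constant usage differs, arithmetic usage differs.
Tracing x=5, y=-1: before: u := 5 | t := -14 | v := 0 | iter i=2: | v := 0 | iter i=3: | v := 0 | iter i=4: | v := 0 | iter i=5: | v := 0 | iter i=6: | v := 0 | iter i=7: | v := 0 | s := 1 | iter i=-1: | s := 1 | u := 1 | result 1 | after: t := -14 | u := 5 | v := 0 | iter i=2: | v := 0 | iter i=3: | v := 0 | iter i=4: | v := 0 | iter i=5: | v := 0 | iter i=6: | v := 0 | iter i=7: | v := 0 | s := 1 | iter i=-1: | s := 1 | u := 1 | result 1 — matching result 1.
Every one of the 42 inputs gives matching results.
verdict: equivalent


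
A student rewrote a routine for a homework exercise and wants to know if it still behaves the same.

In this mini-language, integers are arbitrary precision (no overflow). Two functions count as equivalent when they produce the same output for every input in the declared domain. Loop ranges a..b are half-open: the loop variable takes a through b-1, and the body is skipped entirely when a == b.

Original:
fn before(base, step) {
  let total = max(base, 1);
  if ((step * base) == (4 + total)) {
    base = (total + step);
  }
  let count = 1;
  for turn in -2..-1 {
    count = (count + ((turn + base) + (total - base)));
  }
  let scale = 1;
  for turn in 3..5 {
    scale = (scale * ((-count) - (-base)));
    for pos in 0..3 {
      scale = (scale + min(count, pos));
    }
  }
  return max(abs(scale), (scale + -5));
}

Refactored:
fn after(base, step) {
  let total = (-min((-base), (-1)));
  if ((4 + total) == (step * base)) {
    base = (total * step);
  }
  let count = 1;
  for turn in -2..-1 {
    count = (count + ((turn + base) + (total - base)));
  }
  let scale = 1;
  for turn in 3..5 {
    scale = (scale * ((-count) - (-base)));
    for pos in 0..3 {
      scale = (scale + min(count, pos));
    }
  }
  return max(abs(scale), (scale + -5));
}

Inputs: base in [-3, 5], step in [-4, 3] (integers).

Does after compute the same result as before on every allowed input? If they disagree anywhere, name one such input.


Take base=2, step=3.
before: total := 2 | ((step * base) == (4 + total)): true | base := 5 | count := 1 | iter turn=-2: | count := 1 | scale := 1 | iter turn=3: | scale := 4 | iter pos=0: | scale := 4 | iter pos=1: | scale := 5 | iter pos=2: | scale := 6 | iter turn=4: | scale := 24 | iter pos=0: | scale := 24 | iter pos=1: | scale := 25 | iter pos=2: | scale := 26 | result 26
after: total := 2 | ((4 + total) == (step * base)): true | base := 6 | count := 1 | iter turn=-2: | count := 1 | scale := 1 | iter turn=3: | scale := 5 | iter pos=0: | scale := 5 | iter pos=1: | scale := 6 | iter pos=2: | scale := 7 | iter turn=4: | scale := 35 | iter pos=0: | scale := 35 | iter pos=1: | scale := 36 | iter pos=2: | scale := 37 | result 37
26 against 37: the behavior changed.
verdict: not equivalent; witness: base=2, step=3


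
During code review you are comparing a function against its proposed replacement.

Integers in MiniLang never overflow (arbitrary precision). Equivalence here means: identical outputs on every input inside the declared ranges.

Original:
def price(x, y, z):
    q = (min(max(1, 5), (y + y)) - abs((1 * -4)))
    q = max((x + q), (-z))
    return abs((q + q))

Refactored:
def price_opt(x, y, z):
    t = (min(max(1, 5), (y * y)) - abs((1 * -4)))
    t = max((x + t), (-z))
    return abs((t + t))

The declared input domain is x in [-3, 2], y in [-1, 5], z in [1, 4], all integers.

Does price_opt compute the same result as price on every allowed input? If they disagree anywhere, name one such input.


Run the pair on x=-1, y=1, z=4.
price: q := -2 | q := -3 | result 6
price_opt: t := -3 | t := -4 | result 8
6 against 8: the behavior changed.
verdict: not equivalent; witness: x=-1, y=1, z=4


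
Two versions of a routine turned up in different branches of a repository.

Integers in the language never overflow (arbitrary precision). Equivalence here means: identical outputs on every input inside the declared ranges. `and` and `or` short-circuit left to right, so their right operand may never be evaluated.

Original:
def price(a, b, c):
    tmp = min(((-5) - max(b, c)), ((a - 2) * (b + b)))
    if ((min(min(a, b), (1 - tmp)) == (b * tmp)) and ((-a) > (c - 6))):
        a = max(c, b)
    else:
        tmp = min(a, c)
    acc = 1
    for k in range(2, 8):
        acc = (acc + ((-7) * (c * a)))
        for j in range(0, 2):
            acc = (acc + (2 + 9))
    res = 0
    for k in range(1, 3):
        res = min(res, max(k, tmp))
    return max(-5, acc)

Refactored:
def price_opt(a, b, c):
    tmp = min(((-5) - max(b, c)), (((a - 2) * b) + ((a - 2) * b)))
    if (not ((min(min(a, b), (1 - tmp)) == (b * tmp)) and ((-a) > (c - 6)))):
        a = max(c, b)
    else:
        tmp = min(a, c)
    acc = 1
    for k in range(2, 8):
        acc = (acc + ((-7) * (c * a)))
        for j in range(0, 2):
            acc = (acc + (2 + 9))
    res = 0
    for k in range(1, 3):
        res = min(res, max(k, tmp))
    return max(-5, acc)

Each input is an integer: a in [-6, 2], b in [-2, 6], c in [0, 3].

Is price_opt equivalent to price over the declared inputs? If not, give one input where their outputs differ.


There is a counterexample at a=-6, b=-2, c=1: 385 on one side, 91 on the other.
price: tmp = -6; ((min(min(a, b), (1 - tmp)) == (b * tmp)) and ((-a) > (c - 6))) -> false; tmp = -6; acc = 1; [k=2]; acc = 43; [j=0]; acc = 54; [j=1]; acc = 65; [k=3]; acc = 107; [j=0]; acc = 118; [j=1]; acc = 129; [k=4]; acc = 171; [j=0]; acc = 182; [j=1]; acc = 193; [k=5]; acc = 235; [j=0]; acc = 246; [j=1]; acc = 257; [k=6]; acc = 299; [j=0]; acc = 310; [j=1]; acc = 321; [k=7]; acc = 363; [j=0]; acc = 374; [j=1]; acc = 385; res = 0; [k=1]; res = 0; [k=2]; res = 0; return 385
price_opt: tmp = -6; (not ((min(min(a, b), (1 - tmp)) == (b * tmp)) and ((-a) > (c - 6)))) -> true; a = 1; acc = 1; [k=2]; acc = -6; [j=0]; acc = 5; [j=1]; acc = 16; [k=3]; acc = 9; [j=0]; acc = 20; [j=1]; acc = 31; [k=4]; acc = 24; [j=0]; acc = 35; [j=1]; acc = 46; [k=5]; acc = 39; [j=0]; acc = 50; [j=1]; acc = 61; [k=6]; acc = 54; [j=0]; acc = 65; [j=1]; acc = 76; [k=7]; acc = 69; [j=0]; acc = 80; [j=1]; acc = 91; res = 0; [k=1]; res = 0; [k=2]; res = 0; return 91
verdict: not equivalent; witness: a=-6, b=-2, c=1


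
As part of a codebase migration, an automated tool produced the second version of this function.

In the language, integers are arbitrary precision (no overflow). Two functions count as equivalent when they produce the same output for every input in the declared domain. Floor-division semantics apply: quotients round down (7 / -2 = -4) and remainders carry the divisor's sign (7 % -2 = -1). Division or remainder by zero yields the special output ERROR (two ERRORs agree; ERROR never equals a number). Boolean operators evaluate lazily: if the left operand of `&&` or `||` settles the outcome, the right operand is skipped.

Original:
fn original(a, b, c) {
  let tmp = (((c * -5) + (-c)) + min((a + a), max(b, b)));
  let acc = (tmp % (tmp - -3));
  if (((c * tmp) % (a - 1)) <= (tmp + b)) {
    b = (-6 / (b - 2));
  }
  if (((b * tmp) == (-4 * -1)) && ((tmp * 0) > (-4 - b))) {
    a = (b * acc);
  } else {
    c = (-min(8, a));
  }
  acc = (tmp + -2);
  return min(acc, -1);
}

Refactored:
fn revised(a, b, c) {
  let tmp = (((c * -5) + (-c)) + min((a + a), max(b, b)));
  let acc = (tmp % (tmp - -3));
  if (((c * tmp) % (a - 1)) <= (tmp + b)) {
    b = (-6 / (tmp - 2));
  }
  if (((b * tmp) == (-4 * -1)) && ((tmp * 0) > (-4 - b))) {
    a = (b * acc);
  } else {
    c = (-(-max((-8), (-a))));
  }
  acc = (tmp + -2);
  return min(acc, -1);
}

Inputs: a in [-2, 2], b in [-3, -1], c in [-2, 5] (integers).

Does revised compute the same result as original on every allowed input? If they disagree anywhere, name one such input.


Consider the input a=-2, b=-3, c=-1.
original: tmp := 2 | acc := 2 | (((c * tmp) % (a - 1)) <= (tmp + b)): true | b := 1 | (((b * tmp) == (-4 * -1)) && ((tmp * 0) > (-4 - b))): false | c := 2 | acc := 0 | result -1
revised: tmp := 2 | acc := 2 | (((c * tmp) % (a - 1)) <= (tmp + b)): true | divide-by-zero, output ERROR
-1 against ERROR: the behavior changed.
verdict: not equivalent; witness: a=-2, b=-3, c=-1
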